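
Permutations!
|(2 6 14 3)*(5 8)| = 4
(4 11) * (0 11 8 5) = (0 11 4 8 5) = [11, 1, 2, 3, 8, 0, 6, 7, 5, 9, 10, 4]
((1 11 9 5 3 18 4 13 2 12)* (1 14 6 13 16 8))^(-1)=(1 8 16 4 18 3 5 9 11)(2 13 6 14 12)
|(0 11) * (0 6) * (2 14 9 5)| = |(0 11 6)(2 14 9 5)| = 12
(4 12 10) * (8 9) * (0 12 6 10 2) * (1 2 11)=[12, 2, 0, 3, 6, 5, 10, 7, 9, 8, 4, 1, 11]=(0 12 11 1 2)(4 6 10)(8 9)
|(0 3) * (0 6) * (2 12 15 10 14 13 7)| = |(0 3 6)(2 12 15 10 14 13 7)| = 21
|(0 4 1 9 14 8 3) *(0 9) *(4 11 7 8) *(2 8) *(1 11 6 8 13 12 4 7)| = |(0 6 8 3 9 14 7 2 13 12 4 11 1)| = 13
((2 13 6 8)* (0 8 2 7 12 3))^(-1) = ((0 8 7 12 3)(2 13 6))^(-1) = (0 3 12 7 8)(2 6 13)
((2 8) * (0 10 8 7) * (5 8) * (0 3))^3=(0 8 3 5 7 10 2)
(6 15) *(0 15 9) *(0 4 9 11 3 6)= (0 15)(3 6 11)(4 9)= [15, 1, 2, 6, 9, 5, 11, 7, 8, 4, 10, 3, 12, 13, 14, 0]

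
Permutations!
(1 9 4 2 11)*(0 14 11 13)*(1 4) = (0 14 11 4 2 13)(1 9) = [14, 9, 13, 3, 2, 5, 6, 7, 8, 1, 10, 4, 12, 0, 11]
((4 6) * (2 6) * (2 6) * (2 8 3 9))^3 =((2 8 3 9)(4 6))^3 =(2 9 3 8)(4 6)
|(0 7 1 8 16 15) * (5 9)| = |(0 7 1 8 16 15)(5 9)| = 6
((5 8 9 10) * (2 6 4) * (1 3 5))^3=((1 3 5 8 9 10)(2 6 4))^3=(1 8)(3 9)(5 10)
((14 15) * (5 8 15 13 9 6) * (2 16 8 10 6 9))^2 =(2 8 14)(5 6 10)(13 16 15)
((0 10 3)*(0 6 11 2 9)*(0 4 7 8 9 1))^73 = (0 6 1 3 2 10 11)(4 7 8 9)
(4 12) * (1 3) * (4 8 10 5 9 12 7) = (1 3)(4 7)(5 9 12 8 10) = [0, 3, 2, 1, 7, 9, 6, 4, 10, 12, 5, 11, 8]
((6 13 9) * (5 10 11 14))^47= (5 14 11 10)(6 9 13)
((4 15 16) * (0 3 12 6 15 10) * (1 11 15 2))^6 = ((0 3 12 6 2 1 11 15 16 4 10))^6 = (0 11 3 15 12 16 6 4 2 10 1)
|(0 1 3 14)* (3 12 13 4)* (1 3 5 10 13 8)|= |(0 3 14)(1 12 8)(4 5 10 13)|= 12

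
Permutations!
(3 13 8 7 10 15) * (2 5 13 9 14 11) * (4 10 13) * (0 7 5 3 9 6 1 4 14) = (0 7 13 8 5 14 11 2 3 6 1 4 10 15 9) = [7, 4, 3, 6, 10, 14, 1, 13, 5, 0, 15, 2, 12, 8, 11, 9]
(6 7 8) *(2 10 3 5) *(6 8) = (2 10 3 5)(6 7) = [0, 1, 10, 5, 4, 2, 7, 6, 8, 9, 3]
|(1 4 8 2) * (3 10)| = |(1 4 8 2)(3 10)| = 4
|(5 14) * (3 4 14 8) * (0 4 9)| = 7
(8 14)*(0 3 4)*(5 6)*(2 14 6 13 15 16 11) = [3, 1, 14, 4, 0, 13, 5, 7, 6, 9, 10, 2, 12, 15, 8, 16, 11] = (0 3 4)(2 14 8 6 5 13 15 16 11)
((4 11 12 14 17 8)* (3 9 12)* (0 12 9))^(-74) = ((0 12 14 17 8 4 11 3))^(-74) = (0 11 8 14)(3 4 17 12)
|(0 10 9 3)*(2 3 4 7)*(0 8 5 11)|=|(0 10 9 4 7 2 3 8 5 11)|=10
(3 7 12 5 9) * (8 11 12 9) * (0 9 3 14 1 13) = [9, 13, 2, 7, 4, 8, 6, 3, 11, 14, 10, 12, 5, 0, 1] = (0 9 14 1 13)(3 7)(5 8 11 12)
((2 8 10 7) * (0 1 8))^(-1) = (0 2 7 10 8 1)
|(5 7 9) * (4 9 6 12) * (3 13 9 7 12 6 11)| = |(3 13 9 5 12 4 7 11)| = 8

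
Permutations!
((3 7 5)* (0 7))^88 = (7)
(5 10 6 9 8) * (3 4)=(3 4)(5 10 6 9 8)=[0, 1, 2, 4, 3, 10, 9, 7, 5, 8, 6]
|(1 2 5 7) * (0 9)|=|(0 9)(1 2 5 7)|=4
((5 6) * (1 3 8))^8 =(1 8 3) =((1 3 8)(5 6))^8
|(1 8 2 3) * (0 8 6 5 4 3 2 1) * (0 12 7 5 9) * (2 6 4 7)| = |(0 8 1 4 3 12 2 6 9)(5 7)| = 18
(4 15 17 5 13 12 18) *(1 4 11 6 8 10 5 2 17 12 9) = (1 4 15 12 18 11 6 8 10 5 13 9)(2 17) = [0, 4, 17, 3, 15, 13, 8, 7, 10, 1, 5, 6, 18, 9, 14, 12, 16, 2, 11]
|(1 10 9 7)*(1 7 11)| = |(1 10 9 11)| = 4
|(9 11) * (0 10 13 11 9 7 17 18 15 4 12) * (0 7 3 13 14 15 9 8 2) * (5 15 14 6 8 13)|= 55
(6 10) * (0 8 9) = (0 8 9)(6 10) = [8, 1, 2, 3, 4, 5, 10, 7, 9, 0, 6]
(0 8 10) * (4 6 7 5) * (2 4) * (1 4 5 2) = (0 8 10)(1 4 6 7 2 5) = [8, 4, 5, 3, 6, 1, 7, 2, 10, 9, 0]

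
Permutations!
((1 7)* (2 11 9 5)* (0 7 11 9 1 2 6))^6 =(11)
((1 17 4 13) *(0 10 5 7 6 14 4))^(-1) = (0 17 1 13 4 14 6 7 5 10)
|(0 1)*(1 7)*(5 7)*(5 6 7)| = 4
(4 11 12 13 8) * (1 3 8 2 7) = (1 3 8 4 11 12 13 2 7) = [0, 3, 7, 8, 11, 5, 6, 1, 4, 9, 10, 12, 13, 2]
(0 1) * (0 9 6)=(0 1 9 6)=[1, 9, 2, 3, 4, 5, 0, 7, 8, 6]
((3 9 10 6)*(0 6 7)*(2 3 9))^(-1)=((0 6 9 10 7)(2 3))^(-1)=(0 7 10 9 6)(2 3)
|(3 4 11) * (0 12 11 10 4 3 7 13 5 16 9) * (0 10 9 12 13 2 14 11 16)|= |(0 13 5)(2 14 11 7)(4 9 10)(12 16)|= 12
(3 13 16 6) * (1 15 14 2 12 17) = (1 15 14 2 12 17)(3 13 16 6) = [0, 15, 12, 13, 4, 5, 3, 7, 8, 9, 10, 11, 17, 16, 2, 14, 6, 1]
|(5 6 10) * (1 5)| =4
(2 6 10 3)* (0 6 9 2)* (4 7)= (0 6 10 3)(2 9)(4 7)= [6, 1, 9, 0, 7, 5, 10, 4, 8, 2, 3]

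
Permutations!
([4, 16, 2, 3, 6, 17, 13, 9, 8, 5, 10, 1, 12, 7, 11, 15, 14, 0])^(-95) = [4, 16, 2, 3, 6, 17, 13, 9, 8, 5, 10, 1, 12, 7, 11, 15, 14, 0]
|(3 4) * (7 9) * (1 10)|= 2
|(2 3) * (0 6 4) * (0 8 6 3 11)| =|(0 3 2 11)(4 8 6)| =12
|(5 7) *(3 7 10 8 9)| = |(3 7 5 10 8 9)| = 6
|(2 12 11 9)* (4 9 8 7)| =7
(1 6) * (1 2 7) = [0, 6, 7, 3, 4, 5, 2, 1] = (1 6 2 7)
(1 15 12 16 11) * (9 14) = [0, 15, 2, 3, 4, 5, 6, 7, 8, 14, 10, 1, 16, 13, 9, 12, 11] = (1 15 12 16 11)(9 14)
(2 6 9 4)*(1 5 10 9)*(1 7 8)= [0, 5, 6, 3, 2, 10, 7, 8, 1, 4, 9]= (1 5 10 9 4 2 6 7 8)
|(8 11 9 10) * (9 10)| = 3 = |(8 11 10)|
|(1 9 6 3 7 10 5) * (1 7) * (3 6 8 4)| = 15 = |(1 9 8 4 3)(5 7 10)|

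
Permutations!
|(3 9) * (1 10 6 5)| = 4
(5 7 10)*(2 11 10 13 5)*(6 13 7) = (2 11 10)(5 6 13) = [0, 1, 11, 3, 4, 6, 13, 7, 8, 9, 2, 10, 12, 5]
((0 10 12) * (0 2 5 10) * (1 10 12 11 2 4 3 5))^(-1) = (1 2 11 10)(3 4 12 5)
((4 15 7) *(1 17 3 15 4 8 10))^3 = (1 15 10 3 8 17 7)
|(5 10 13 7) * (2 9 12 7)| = 7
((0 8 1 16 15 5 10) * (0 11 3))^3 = (0 16 10)(1 5 3)(8 15 11)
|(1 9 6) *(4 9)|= 4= |(1 4 9 6)|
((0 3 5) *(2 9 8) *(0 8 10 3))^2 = (2 10 5)(3 8 9)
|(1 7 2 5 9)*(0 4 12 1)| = 8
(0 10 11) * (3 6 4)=(0 10 11)(3 6 4)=[10, 1, 2, 6, 3, 5, 4, 7, 8, 9, 11, 0]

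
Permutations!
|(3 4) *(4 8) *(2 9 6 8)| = 6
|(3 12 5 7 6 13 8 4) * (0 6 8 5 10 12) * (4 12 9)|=11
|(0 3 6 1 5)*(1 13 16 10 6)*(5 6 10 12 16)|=6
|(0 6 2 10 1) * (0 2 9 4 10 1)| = 10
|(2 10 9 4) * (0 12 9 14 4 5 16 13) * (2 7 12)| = |(0 2 10 14 4 7 12 9 5 16 13)| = 11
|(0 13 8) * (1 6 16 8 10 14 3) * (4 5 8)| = |(0 13 10 14 3 1 6 16 4 5 8)| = 11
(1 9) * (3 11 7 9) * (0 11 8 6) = (0 11 7 9 1 3 8 6) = [11, 3, 2, 8, 4, 5, 0, 9, 6, 1, 10, 7]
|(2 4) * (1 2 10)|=4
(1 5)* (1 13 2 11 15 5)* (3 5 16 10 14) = (2 11 15 16 10 14 3 5 13) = [0, 1, 11, 5, 4, 13, 6, 7, 8, 9, 14, 15, 12, 2, 3, 16, 10]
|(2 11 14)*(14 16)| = 4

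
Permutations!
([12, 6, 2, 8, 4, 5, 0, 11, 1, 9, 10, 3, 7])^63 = [6, 8, 2, 11, 4, 5, 1, 12, 3, 9, 10, 7, 0]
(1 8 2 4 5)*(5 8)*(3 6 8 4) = (1 5)(2 3 6 8) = [0, 5, 3, 6, 4, 1, 8, 7, 2]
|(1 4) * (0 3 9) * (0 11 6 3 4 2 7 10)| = 12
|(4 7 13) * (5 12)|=6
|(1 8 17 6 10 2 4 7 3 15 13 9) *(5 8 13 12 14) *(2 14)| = 6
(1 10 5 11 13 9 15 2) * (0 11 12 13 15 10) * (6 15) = (0 11 6 15 2 1)(5 12 13 9 10) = [11, 0, 1, 3, 4, 12, 15, 7, 8, 10, 5, 6, 13, 9, 14, 2]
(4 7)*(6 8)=(4 7)(6 8)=[0, 1, 2, 3, 7, 5, 8, 4, 6]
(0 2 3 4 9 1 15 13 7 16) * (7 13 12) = (0 2 3 4 9 1 15 12 7 16) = [2, 15, 3, 4, 9, 5, 6, 16, 8, 1, 10, 11, 7, 13, 14, 12, 0]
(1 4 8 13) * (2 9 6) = (1 4 8 13)(2 9 6) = [0, 4, 9, 3, 8, 5, 2, 7, 13, 6, 10, 11, 12, 1]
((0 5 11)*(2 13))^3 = (2 13)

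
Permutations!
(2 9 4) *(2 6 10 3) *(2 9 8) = (2 8)(3 9 4 6 10) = [0, 1, 8, 9, 6, 5, 10, 7, 2, 4, 3]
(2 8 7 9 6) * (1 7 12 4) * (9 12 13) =(1 7 12 4)(2 8 13 9 6) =[0, 7, 8, 3, 1, 5, 2, 12, 13, 6, 10, 11, 4, 9]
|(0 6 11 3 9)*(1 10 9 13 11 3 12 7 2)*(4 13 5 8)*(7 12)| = 13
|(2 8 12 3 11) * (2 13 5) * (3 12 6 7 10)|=9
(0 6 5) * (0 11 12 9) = (0 6 5 11 12 9) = [6, 1, 2, 3, 4, 11, 5, 7, 8, 0, 10, 12, 9]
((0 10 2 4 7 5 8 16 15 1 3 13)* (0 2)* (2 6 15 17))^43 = (0 10)(1 6 3 15 13)(2 4 7 5 8 16 17)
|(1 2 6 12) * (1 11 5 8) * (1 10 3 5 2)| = 4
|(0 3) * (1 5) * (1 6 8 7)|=|(0 3)(1 5 6 8 7)|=10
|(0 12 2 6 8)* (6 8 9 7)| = |(0 12 2 8)(6 9 7)| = 12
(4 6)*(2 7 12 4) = (2 7 12 4 6) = [0, 1, 7, 3, 6, 5, 2, 12, 8, 9, 10, 11, 4]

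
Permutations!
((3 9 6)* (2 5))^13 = (2 5)(3 9 6)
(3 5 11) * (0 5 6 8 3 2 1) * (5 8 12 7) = (0 8 3 6 12 7 5 11 2 1) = [8, 0, 1, 6, 4, 11, 12, 5, 3, 9, 10, 2, 7]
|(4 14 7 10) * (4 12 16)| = 6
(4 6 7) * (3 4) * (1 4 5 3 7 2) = (7)(1 4 6 2)(3 5) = [0, 4, 1, 5, 6, 3, 2, 7]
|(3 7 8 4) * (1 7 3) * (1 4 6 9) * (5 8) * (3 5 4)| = |(1 7 4 3 5 8 6 9)| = 8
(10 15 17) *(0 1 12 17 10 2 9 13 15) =[1, 12, 9, 3, 4, 5, 6, 7, 8, 13, 0, 11, 17, 15, 14, 10, 16, 2] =(0 1 12 17 2 9 13 15 10)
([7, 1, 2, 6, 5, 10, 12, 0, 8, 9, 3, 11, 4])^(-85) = (0 7)(3 10 5 4 12 6)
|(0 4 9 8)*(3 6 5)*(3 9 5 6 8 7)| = 7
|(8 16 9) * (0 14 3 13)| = 12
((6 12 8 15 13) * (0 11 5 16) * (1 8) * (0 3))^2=((0 11 5 16 3)(1 8 15 13 6 12))^2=(0 5 3 11 16)(1 15 6)(8 13 12)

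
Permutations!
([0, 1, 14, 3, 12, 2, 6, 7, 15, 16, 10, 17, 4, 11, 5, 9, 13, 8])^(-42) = (17)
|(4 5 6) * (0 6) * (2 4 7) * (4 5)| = |(0 6 7 2 5)| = 5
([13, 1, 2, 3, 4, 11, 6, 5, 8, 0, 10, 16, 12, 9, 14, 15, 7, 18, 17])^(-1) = (0 9 13)(5 7 16 11)(17 18)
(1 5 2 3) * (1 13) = (1 5 2 3 13) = [0, 5, 3, 13, 4, 2, 6, 7, 8, 9, 10, 11, 12, 1]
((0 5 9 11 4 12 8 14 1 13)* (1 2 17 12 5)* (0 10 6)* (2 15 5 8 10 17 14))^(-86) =(0 10 17 1 6 12 13)(2 15 9 4)(5 11 8 14)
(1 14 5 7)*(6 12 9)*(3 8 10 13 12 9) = (1 14 5 7)(3 8 10 13 12)(6 9) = [0, 14, 2, 8, 4, 7, 9, 1, 10, 6, 13, 11, 3, 12, 5]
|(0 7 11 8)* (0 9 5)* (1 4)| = |(0 7 11 8 9 5)(1 4)| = 6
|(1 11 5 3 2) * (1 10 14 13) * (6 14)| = 9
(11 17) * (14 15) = (11 17)(14 15) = [0, 1, 2, 3, 4, 5, 6, 7, 8, 9, 10, 17, 12, 13, 15, 14, 16, 11]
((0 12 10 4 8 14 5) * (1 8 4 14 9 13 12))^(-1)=(0 5 14 10 12 13 9 8 1)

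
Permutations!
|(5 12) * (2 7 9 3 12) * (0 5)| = |(0 5 2 7 9 3 12)| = 7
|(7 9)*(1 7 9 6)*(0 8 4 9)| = |(0 8 4 9)(1 7 6)| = 12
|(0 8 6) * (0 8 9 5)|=|(0 9 5)(6 8)|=6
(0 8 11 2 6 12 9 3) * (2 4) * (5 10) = (0 8 11 4 2 6 12 9 3)(5 10) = [8, 1, 6, 0, 2, 10, 12, 7, 11, 3, 5, 4, 9]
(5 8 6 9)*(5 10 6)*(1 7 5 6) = (1 7 5 8 6 9 10) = [0, 7, 2, 3, 4, 8, 9, 5, 6, 10, 1]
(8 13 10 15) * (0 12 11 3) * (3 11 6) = (0 12 6 3)(8 13 10 15) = [12, 1, 2, 0, 4, 5, 3, 7, 13, 9, 15, 11, 6, 10, 14, 8]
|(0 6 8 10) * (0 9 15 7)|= |(0 6 8 10 9 15 7)|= 7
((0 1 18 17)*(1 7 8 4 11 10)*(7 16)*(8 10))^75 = ((0 16 7 10 1 18 17)(4 11 8))^75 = (0 18 10 16 17 1 7)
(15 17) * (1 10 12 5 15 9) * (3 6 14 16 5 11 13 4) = (1 10 12 11 13 4 3 6 14 16 5 15 17 9) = [0, 10, 2, 6, 3, 15, 14, 7, 8, 1, 12, 13, 11, 4, 16, 17, 5, 9]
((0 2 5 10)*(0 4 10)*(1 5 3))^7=(0 3 5 2 1)(4 10)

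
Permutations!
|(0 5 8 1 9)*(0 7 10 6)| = |(0 5 8 1 9 7 10 6)| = 8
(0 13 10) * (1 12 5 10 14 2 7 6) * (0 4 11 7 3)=(0 13 14 2 3)(1 12 5 10 4 11 7 6)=[13, 12, 3, 0, 11, 10, 1, 6, 8, 9, 4, 7, 5, 14, 2]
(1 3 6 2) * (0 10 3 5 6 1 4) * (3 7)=[10, 5, 4, 1, 0, 6, 2, 3, 8, 9, 7]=(0 10 7 3 1 5 6 2 4)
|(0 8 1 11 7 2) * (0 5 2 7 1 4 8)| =2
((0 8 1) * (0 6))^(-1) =((0 8 1 6))^(-1) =(0 6 1 8)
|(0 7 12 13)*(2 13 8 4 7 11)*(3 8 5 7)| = 12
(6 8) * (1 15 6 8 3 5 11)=(1 15 6 3 5 11)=[0, 15, 2, 5, 4, 11, 3, 7, 8, 9, 10, 1, 12, 13, 14, 6]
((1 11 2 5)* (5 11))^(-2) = (11)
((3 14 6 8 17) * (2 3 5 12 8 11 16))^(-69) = (2 6)(3 11)(5 17 8 12)(14 16)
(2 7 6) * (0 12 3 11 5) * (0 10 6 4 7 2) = (0 12 3 11 5 10 6)(4 7) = [12, 1, 2, 11, 7, 10, 0, 4, 8, 9, 6, 5, 3]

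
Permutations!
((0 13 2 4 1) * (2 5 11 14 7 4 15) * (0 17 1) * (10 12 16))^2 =(17)(0 5 14 4 13 11 7)(10 16 12)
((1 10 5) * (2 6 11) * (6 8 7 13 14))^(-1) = ((1 10 5)(2 8 7 13 14 6 11))^(-1) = (1 5 10)(2 11 6 14 13 7 8)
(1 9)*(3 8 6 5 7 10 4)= [0, 9, 2, 8, 3, 7, 5, 10, 6, 1, 4]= (1 9)(3 8 6 5 7 10 4)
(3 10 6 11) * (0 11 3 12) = [11, 1, 2, 10, 4, 5, 3, 7, 8, 9, 6, 12, 0] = (0 11 12)(3 10 6)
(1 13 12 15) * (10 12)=(1 13 10 12 15)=[0, 13, 2, 3, 4, 5, 6, 7, 8, 9, 12, 11, 15, 10, 14, 1]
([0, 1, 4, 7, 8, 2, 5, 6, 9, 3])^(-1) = [0, 1, 5, 9, 2, 6, 7, 3, 4, 8]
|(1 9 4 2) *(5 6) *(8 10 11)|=|(1 9 4 2)(5 6)(8 10 11)|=12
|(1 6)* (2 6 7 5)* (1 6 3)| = |(1 7 5 2 3)| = 5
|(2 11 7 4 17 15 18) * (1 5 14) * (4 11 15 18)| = |(1 5 14)(2 15 4 17 18)(7 11)| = 30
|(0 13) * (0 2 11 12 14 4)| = 7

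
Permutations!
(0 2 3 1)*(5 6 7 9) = (0 2 3 1)(5 6 7 9) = [2, 0, 3, 1, 4, 6, 7, 9, 8, 5]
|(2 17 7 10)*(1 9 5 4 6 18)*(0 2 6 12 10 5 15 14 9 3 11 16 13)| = |(0 2 17 7 5 4 12 10 6 18 1 3 11 16 13)(9 15 14)| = 15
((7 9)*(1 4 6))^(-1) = (1 6 4)(7 9)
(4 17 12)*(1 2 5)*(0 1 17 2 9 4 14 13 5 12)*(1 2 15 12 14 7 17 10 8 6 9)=(0 2 14 13 5 10 8 6 9 4 15 12 7 17)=[2, 1, 14, 3, 15, 10, 9, 17, 6, 4, 8, 11, 7, 5, 13, 12, 16, 0]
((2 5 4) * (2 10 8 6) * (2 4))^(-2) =(4 8)(6 10)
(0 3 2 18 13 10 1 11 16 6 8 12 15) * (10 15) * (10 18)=(0 3 2 10 1 11 16 6 8 12 18 13 15)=[3, 11, 10, 2, 4, 5, 8, 7, 12, 9, 1, 16, 18, 15, 14, 0, 6, 17, 13]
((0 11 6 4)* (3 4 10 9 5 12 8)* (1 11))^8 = (0 8 9 11 4 12 10 1 3 5 6)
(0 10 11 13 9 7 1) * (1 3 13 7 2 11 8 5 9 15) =[10, 0, 11, 13, 4, 9, 6, 3, 5, 2, 8, 7, 12, 15, 14, 1] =(0 10 8 5 9 2 11 7 3 13 15 1)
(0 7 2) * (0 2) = (0 7) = [7, 1, 2, 3, 4, 5, 6, 0]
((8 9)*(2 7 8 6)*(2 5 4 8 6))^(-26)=((2 7 6 5 4 8 9))^(-26)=(2 6 4 9 7 5 8)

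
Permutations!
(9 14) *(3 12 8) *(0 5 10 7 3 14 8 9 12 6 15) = (0 5 10 7 3 6 15)(8 14 12 9) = [5, 1, 2, 6, 4, 10, 15, 3, 14, 8, 7, 11, 9, 13, 12, 0]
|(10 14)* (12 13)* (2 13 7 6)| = |(2 13 12 7 6)(10 14)| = 10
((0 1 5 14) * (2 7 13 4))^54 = (0 5)(1 14)(2 13)(4 7)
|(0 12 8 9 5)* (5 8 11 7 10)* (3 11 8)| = 9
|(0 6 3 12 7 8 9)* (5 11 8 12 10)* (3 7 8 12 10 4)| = 18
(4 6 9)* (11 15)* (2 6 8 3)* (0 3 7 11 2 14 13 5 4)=(0 3 14 13 5 4 8 7 11 15 2 6 9)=[3, 1, 6, 14, 8, 4, 9, 11, 7, 0, 10, 15, 12, 5, 13, 2]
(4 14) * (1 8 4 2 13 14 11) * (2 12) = [0, 8, 13, 3, 11, 5, 6, 7, 4, 9, 10, 1, 2, 14, 12] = (1 8 4 11)(2 13 14 12)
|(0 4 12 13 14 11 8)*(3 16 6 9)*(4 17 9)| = 12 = |(0 17 9 3 16 6 4 12 13 14 11 8)|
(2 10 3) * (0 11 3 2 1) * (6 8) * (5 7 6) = (0 11 3 1)(2 10)(5 7 6 8) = [11, 0, 10, 1, 4, 7, 8, 6, 5, 9, 2, 3]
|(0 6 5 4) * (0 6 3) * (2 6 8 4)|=6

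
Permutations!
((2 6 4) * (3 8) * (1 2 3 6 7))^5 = (1 7 2)(3 8 6 4)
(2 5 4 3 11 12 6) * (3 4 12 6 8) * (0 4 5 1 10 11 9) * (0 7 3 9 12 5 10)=(0 4 10 11 6 2 1)(3 12 8 9 7)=[4, 0, 1, 12, 10, 5, 2, 3, 9, 7, 11, 6, 8]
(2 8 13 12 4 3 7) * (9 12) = (2 8 13 9 12 4 3 7) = [0, 1, 8, 7, 3, 5, 6, 2, 13, 12, 10, 11, 4, 9]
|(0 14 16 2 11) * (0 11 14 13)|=|(0 13)(2 14 16)|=6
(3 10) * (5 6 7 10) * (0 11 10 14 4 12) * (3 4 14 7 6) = (14)(0 11 10 4 12)(3 5) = [11, 1, 2, 5, 12, 3, 6, 7, 8, 9, 4, 10, 0, 13, 14]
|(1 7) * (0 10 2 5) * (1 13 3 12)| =20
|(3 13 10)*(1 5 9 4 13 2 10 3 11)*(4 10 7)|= 5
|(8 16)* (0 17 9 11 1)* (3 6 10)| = |(0 17 9 11 1)(3 6 10)(8 16)| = 30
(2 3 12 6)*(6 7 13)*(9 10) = (2 3 12 7 13 6)(9 10) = [0, 1, 3, 12, 4, 5, 2, 13, 8, 10, 9, 11, 7, 6]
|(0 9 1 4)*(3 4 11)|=6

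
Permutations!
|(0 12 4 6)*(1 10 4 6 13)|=12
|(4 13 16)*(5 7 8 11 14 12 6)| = 21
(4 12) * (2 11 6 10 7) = (2 11 6 10 7)(4 12) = [0, 1, 11, 3, 12, 5, 10, 2, 8, 9, 7, 6, 4]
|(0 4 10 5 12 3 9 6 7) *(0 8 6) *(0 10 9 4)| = |(3 4 9 10 5 12)(6 7 8)| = 6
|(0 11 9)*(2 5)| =6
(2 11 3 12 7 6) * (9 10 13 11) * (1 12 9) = [0, 12, 1, 9, 4, 5, 2, 6, 8, 10, 13, 3, 7, 11] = (1 12 7 6 2)(3 9 10 13 11)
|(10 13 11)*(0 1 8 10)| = |(0 1 8 10 13 11)| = 6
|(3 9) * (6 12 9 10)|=5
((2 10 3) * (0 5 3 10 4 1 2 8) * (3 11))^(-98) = (0 11 8 5 3)(1 2 4)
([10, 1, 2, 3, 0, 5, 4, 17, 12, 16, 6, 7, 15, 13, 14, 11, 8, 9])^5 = (0 10 6 4)(7 12 9 11 8 17 15 16)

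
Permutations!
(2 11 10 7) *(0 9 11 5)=(0 9 11 10 7 2 5)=[9, 1, 5, 3, 4, 0, 6, 2, 8, 11, 7, 10]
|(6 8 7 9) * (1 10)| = |(1 10)(6 8 7 9)| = 4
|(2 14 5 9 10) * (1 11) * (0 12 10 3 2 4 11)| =30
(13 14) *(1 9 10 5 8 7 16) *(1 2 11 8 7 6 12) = (1 9 10 5 7 16 2 11 8 6 12)(13 14) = [0, 9, 11, 3, 4, 7, 12, 16, 6, 10, 5, 8, 1, 14, 13, 15, 2]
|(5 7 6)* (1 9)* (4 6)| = 4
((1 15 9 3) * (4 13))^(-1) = (1 3 9 15)(4 13) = ((1 15 9 3)(4 13))^(-1)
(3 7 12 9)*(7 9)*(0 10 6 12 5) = (0 10 6 12 7 5)(3 9) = [10, 1, 2, 9, 4, 0, 12, 5, 8, 3, 6, 11, 7]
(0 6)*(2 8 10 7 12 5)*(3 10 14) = (0 6)(2 8 14 3 10 7 12 5) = [6, 1, 8, 10, 4, 2, 0, 12, 14, 9, 7, 11, 5, 13, 3]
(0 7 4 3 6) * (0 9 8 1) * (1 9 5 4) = (0 7 1)(3 6 5 4)(8 9) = [7, 0, 2, 6, 3, 4, 5, 1, 9, 8]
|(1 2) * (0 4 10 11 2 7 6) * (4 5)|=9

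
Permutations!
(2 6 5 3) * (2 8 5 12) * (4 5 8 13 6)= (2 4 5 3 13 6 12)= [0, 1, 4, 13, 5, 3, 12, 7, 8, 9, 10, 11, 2, 6]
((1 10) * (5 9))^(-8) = (10)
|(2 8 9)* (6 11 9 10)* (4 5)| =|(2 8 10 6 11 9)(4 5)| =6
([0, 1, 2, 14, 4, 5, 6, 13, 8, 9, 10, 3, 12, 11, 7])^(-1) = [0, 1, 2, 11, 4, 5, 6, 14, 8, 9, 10, 13, 12, 7, 3]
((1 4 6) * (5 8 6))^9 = ((1 4 5 8 6))^9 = (1 6 8 5 4)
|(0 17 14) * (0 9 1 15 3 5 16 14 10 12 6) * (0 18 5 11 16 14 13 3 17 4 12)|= |(0 4 12 6 18 5 14 9 1 15 17 10)(3 11 16 13)|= 12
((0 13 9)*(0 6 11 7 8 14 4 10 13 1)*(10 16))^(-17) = (0 1)(4 13 11 14 10 6 8 16 9 7)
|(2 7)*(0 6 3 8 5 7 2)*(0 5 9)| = 10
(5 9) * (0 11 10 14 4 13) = [11, 1, 2, 3, 13, 9, 6, 7, 8, 5, 14, 10, 12, 0, 4] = (0 11 10 14 4 13)(5 9)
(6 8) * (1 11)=(1 11)(6 8)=[0, 11, 2, 3, 4, 5, 8, 7, 6, 9, 10, 1]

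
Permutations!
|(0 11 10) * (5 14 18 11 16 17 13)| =9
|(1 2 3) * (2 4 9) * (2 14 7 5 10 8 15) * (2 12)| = 12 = |(1 4 9 14 7 5 10 8 15 12 2 3)|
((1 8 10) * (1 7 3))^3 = ((1 8 10 7 3))^3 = (1 7 8 3 10)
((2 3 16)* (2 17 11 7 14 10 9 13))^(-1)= ((2 3 16 17 11 7 14 10 9 13))^(-1)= (2 13 9 10 14 7 11 17 16 3)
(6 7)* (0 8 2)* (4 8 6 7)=[6, 1, 0, 3, 8, 5, 4, 7, 2]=(0 6 4 8 2)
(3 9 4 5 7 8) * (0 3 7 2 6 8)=(0 3 9 4 5 2 6 8 7)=[3, 1, 6, 9, 5, 2, 8, 0, 7, 4]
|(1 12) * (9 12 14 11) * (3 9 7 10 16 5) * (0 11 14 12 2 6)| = 10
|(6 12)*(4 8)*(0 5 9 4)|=10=|(0 5 9 4 8)(6 12)|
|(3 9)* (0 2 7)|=|(0 2 7)(3 9)|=6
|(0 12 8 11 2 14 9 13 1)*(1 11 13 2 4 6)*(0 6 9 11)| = 20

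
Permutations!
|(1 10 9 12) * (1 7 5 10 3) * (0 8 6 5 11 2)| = 10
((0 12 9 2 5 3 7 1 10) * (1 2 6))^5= ((0 12 9 6 1 10)(2 5 3 7))^5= (0 10 1 6 9 12)(2 5 3 7)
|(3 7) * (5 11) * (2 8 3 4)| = |(2 8 3 7 4)(5 11)| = 10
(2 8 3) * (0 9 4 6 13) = (0 9 4 6 13)(2 8 3) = [9, 1, 8, 2, 6, 5, 13, 7, 3, 4, 10, 11, 12, 0]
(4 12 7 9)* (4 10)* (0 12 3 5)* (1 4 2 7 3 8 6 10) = (0 12 3 5)(1 4 8 6 10 2 7 9) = [12, 4, 7, 5, 8, 0, 10, 9, 6, 1, 2, 11, 3]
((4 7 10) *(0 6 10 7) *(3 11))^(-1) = ((0 6 10 4)(3 11))^(-1) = (0 4 10 6)(3 11)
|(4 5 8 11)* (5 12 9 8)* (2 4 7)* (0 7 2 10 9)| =|(0 7 10 9 8 11 2 4 12)| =9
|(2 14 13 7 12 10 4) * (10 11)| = |(2 14 13 7 12 11 10 4)| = 8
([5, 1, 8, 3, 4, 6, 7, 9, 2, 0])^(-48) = [6, 1, 2, 3, 4, 7, 9, 0, 8, 5]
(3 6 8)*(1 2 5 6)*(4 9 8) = (1 2 5 6 4 9 8 3) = [0, 2, 5, 1, 9, 6, 4, 7, 3, 8]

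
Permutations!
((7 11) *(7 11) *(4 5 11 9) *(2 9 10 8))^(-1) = (2 8 10 11 5 4 9)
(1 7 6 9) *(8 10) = (1 7 6 9)(8 10) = [0, 7, 2, 3, 4, 5, 9, 6, 10, 1, 8]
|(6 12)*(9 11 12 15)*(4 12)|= |(4 12 6 15 9 11)|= 6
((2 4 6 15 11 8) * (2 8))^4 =((2 4 6 15 11))^4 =(2 11 15 6 4)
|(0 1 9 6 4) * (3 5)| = |(0 1 9 6 4)(3 5)| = 10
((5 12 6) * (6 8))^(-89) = (5 6 8 12)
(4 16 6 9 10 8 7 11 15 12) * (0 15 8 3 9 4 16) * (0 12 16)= (0 15 16 6 4 12)(3 9 10)(7 11 8)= [15, 1, 2, 9, 12, 5, 4, 11, 7, 10, 3, 8, 0, 13, 14, 16, 6]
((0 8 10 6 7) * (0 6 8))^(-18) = (10) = ((6 7)(8 10))^(-18)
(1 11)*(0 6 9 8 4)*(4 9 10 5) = (0 6 10 5 4)(1 11)(8 9) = [6, 11, 2, 3, 0, 4, 10, 7, 9, 8, 5, 1]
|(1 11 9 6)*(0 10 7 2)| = |(0 10 7 2)(1 11 9 6)| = 4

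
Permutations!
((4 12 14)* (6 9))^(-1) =(4 14 12)(6 9)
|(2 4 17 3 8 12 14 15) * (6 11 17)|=10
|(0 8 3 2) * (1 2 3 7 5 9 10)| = |(0 8 7 5 9 10 1 2)| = 8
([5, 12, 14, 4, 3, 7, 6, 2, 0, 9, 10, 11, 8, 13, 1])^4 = (0 14)(1 5)(2 8)(7 12)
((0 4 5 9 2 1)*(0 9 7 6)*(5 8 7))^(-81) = (9)(0 6 7 8 4) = ((0 4 8 7 6)(1 9 2))^(-81)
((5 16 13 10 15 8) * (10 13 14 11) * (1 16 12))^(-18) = ((1 16 14 11 10 15 8 5 12))^(-18) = (16)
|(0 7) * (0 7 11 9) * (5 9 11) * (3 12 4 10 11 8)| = 6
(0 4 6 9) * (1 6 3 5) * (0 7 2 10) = (0 4 3 5 1 6 9 7 2 10) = [4, 6, 10, 5, 3, 1, 9, 2, 8, 7, 0]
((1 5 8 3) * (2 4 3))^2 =(1 8 4)(2 3 5)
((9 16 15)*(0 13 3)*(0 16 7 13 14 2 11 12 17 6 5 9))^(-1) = (0 15 16 3 13 7 9 5 6 17 12 11 2 14)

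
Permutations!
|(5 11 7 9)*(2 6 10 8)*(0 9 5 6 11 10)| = |(0 9 6)(2 11 7 5 10 8)| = 6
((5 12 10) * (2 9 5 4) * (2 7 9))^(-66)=((4 7 9 5 12 10))^(-66)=(12)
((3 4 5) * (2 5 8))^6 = (2 5 3 4 8)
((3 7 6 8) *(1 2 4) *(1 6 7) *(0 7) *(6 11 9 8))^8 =((0 7)(1 2 4 11 9 8 3))^8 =(1 2 4 11 9 8 3)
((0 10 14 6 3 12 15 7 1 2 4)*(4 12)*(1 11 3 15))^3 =(0 6 11)(3 10 15)(4 14 7)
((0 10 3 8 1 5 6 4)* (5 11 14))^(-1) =(0 4 6 5 14 11 1 8 3 10)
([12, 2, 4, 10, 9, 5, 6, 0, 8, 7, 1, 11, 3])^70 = (0 9 2 10 12 7 4 1 3)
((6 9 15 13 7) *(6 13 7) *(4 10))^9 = (4 10)(6 13 7 15 9) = ((4 10)(6 9 15 7 13))^9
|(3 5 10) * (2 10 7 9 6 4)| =8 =|(2 10 3 5 7 9 6 4)|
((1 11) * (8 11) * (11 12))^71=(1 11 12 8)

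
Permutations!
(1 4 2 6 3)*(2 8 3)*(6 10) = (1 4 8 3)(2 10 6) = [0, 4, 10, 1, 8, 5, 2, 7, 3, 9, 6]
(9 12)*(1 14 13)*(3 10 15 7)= [0, 14, 2, 10, 4, 5, 6, 3, 8, 12, 15, 11, 9, 1, 13, 7]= (1 14 13)(3 10 15 7)(9 12)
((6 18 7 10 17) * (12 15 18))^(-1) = ((6 12 15 18 7 10 17))^(-1) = (6 17 10 7 18 15 12)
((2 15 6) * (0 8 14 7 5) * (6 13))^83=((0 8 14 7 5)(2 15 13 6))^83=(0 7 8 5 14)(2 6 13 15)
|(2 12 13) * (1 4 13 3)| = |(1 4 13 2 12 3)| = 6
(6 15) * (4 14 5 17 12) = [0, 1, 2, 3, 14, 17, 15, 7, 8, 9, 10, 11, 4, 13, 5, 6, 16, 12] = (4 14 5 17 12)(6 15)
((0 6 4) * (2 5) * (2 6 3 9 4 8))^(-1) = ((0 3 9 4)(2 5 6 8))^(-1) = (0 4 9 3)(2 8 6 5)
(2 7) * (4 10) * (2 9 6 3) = (2 7 9 6 3)(4 10) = [0, 1, 7, 2, 10, 5, 3, 9, 8, 6, 4]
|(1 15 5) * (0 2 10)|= 3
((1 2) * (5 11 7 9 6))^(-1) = (1 2)(5 6 9 7 11)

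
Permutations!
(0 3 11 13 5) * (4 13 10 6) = (0 3 11 10 6 4 13 5) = [3, 1, 2, 11, 13, 0, 4, 7, 8, 9, 6, 10, 12, 5]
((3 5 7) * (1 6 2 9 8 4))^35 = ((1 6 2 9 8 4)(3 5 7))^35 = (1 4 8 9 2 6)(3 7 5)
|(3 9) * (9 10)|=3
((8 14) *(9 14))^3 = ((8 9 14))^3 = (14)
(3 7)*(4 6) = (3 7)(4 6) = [0, 1, 2, 7, 6, 5, 4, 3]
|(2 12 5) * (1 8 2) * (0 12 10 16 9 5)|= |(0 12)(1 8 2 10 16 9 5)|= 14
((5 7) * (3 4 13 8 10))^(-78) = ((3 4 13 8 10)(5 7))^(-78) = (3 13 10 4 8)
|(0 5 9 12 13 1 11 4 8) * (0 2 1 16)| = 30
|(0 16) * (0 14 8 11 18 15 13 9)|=9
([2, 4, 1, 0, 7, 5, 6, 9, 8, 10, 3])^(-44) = (0 7)(1 10)(2 9)(3 4)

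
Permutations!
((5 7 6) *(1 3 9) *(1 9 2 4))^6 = ((9)(1 3 2 4)(5 7 6))^6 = (9)(1 2)(3 4)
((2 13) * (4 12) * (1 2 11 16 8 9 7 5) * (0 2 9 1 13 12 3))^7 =((0 2 12 4 3)(1 9 7 5 13 11 16 8))^7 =(0 12 3 2 4)(1 8 16 11 13 5 7 9)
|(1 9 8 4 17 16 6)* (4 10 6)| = 15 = |(1 9 8 10 6)(4 17 16)|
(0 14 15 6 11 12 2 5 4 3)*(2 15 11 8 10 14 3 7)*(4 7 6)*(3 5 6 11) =(0 5 7 2 6 8 10 14 3)(4 11 12 15) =[5, 1, 6, 0, 11, 7, 8, 2, 10, 9, 14, 12, 15, 13, 3, 4]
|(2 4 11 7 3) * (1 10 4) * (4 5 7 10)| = 8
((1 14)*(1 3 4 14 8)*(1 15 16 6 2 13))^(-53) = (1 16 13 15 2 8 6)(3 4 14)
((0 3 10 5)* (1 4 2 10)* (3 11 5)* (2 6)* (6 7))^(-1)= (0 5 11)(1 3 10 2 6 7 4)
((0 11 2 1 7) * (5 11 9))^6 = ((0 9 5 11 2 1 7))^6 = (0 7 1 2 11 5 9)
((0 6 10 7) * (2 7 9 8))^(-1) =((0 6 10 9 8 2 7))^(-1) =(0 7 2 8 9 10 6)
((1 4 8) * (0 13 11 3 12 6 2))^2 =((0 13 11 3 12 6 2)(1 4 8))^2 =(0 11 12 2 13 3 6)(1 8 4)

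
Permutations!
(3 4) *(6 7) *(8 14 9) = (3 4)(6 7)(8 14 9) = [0, 1, 2, 4, 3, 5, 7, 6, 14, 8, 10, 11, 12, 13, 9]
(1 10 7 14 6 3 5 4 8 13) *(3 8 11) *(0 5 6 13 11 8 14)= (0 5 4 8 11 3 6 14 13 1 10 7)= [5, 10, 2, 6, 8, 4, 14, 0, 11, 9, 7, 3, 12, 1, 13]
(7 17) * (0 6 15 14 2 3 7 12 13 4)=(0 6 15 14 2 3 7 17 12 13 4)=[6, 1, 3, 7, 0, 5, 15, 17, 8, 9, 10, 11, 13, 4, 2, 14, 16, 12]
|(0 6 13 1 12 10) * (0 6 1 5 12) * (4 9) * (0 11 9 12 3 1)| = 10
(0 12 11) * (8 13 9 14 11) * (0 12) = (8 13 9 14 11 12) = [0, 1, 2, 3, 4, 5, 6, 7, 13, 14, 10, 12, 8, 9, 11]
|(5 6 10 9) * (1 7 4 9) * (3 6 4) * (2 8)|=30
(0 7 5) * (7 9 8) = (0 9 8 7 5) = [9, 1, 2, 3, 4, 0, 6, 5, 7, 8]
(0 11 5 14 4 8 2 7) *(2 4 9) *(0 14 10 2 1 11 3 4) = (0 3 4 8)(1 11 5 10 2 7 14 9) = [3, 11, 7, 4, 8, 10, 6, 14, 0, 1, 2, 5, 12, 13, 9]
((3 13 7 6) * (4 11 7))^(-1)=((3 13 4 11 7 6))^(-1)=(3 6 7 11 4 13)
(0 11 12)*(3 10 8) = (0 11 12)(3 10 8) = [11, 1, 2, 10, 4, 5, 6, 7, 3, 9, 8, 12, 0]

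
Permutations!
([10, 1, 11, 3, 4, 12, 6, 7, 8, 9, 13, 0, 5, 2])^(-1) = (0 11 2 13 10)(5 12)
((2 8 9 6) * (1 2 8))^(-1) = ((1 2)(6 8 9))^(-1) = (1 2)(6 9 8)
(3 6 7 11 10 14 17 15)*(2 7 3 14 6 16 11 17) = (2 7 17 15 14)(3 16 11 10 6) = [0, 1, 7, 16, 4, 5, 3, 17, 8, 9, 6, 10, 12, 13, 2, 14, 11, 15]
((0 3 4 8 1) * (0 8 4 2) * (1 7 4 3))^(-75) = (0 8 4 2 1 7 3)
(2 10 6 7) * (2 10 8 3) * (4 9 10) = [0, 1, 8, 2, 9, 5, 7, 4, 3, 10, 6] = (2 8 3)(4 9 10 6 7)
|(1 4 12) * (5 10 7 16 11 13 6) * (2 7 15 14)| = 30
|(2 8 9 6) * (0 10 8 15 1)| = |(0 10 8 9 6 2 15 1)| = 8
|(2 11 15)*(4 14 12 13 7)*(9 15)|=|(2 11 9 15)(4 14 12 13 7)|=20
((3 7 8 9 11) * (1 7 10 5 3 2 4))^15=((1 7 8 9 11 2 4)(3 10 5))^15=(1 7 8 9 11 2 4)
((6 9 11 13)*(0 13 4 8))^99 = (0 13 6 9 11 4 8)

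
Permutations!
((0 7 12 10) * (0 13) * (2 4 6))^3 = (0 10 7 13 12)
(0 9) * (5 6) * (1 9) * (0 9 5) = [1, 5, 2, 3, 4, 6, 0, 7, 8, 9] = (9)(0 1 5 6)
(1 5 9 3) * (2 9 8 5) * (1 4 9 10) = [0, 2, 10, 4, 9, 8, 6, 7, 5, 3, 1] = (1 2 10)(3 4 9)(5 8)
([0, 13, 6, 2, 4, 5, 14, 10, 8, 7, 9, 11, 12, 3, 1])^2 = [0, 3, 14, 6, 4, 5, 1, 9, 8, 10, 7, 11, 12, 2, 13]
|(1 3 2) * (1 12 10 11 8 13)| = 8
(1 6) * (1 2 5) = (1 6 2 5) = [0, 6, 5, 3, 4, 1, 2]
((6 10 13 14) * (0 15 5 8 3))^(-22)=(0 8 15 3 5)(6 13)(10 14)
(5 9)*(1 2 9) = [0, 2, 9, 3, 4, 1, 6, 7, 8, 5] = (1 2 9 5)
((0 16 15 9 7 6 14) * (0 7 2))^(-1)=((0 16 15 9 2)(6 14 7))^(-1)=(0 2 9 15 16)(6 7 14)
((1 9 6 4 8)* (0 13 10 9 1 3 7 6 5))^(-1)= (0 5 9 10 13)(3 8 4 6 7)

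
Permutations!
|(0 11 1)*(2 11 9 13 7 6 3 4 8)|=11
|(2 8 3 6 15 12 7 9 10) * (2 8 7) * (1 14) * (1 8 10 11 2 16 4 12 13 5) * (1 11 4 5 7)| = |(1 14 8 3 6 15 13 7 9 4 12 16 5 11 2)| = 15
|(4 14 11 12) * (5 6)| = 4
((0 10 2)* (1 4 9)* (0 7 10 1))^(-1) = ((0 1 4 9)(2 7 10))^(-1) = (0 9 4 1)(2 10 7)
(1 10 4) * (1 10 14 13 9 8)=(1 14 13 9 8)(4 10)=[0, 14, 2, 3, 10, 5, 6, 7, 1, 8, 4, 11, 12, 9, 13]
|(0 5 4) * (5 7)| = 4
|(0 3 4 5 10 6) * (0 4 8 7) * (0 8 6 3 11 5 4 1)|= |(0 11 5 10 3 6 1)(7 8)|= 14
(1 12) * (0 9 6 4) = [9, 12, 2, 3, 0, 5, 4, 7, 8, 6, 10, 11, 1] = (0 9 6 4)(1 12)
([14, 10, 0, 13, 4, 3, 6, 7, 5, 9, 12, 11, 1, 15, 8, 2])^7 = [2, 10, 15, 5, 4, 8, 6, 7, 14, 9, 12, 11, 1, 3, 0, 13]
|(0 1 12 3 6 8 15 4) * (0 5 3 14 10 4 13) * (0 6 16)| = 36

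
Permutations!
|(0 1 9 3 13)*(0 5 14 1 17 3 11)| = |(0 17 3 13 5 14 1 9 11)| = 9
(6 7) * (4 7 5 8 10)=(4 7 6 5 8 10)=[0, 1, 2, 3, 7, 8, 5, 6, 10, 9, 4]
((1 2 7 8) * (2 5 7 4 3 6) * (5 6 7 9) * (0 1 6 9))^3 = (0 5 9 1)(2 7)(3 6)(4 8)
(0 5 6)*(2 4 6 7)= [5, 1, 4, 3, 6, 7, 0, 2]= (0 5 7 2 4 6)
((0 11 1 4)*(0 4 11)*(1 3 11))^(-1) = ((3 11))^(-1) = (3 11)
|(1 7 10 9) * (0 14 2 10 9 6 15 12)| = |(0 14 2 10 6 15 12)(1 7 9)| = 21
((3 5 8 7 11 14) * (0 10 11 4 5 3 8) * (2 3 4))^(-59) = ((0 10 11 14 8 7 2 3 4 5))^(-59) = (0 10 11 14 8 7 2 3 4 5)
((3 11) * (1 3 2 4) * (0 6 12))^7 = (0 6 12)(1 11 4 3 2)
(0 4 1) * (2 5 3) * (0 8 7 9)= (0 4 1 8 7 9)(2 5 3)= [4, 8, 5, 2, 1, 3, 6, 9, 7, 0]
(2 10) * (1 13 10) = (1 13 10 2) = [0, 13, 1, 3, 4, 5, 6, 7, 8, 9, 2, 11, 12, 10]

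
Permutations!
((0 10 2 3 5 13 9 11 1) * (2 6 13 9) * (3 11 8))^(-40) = ((0 10 6 13 2 11 1)(3 5 9 8))^(-40) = (0 6 2 1 10 13 11)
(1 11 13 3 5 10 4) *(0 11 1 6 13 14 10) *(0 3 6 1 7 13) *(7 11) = [7, 11, 2, 5, 1, 3, 0, 13, 8, 9, 4, 14, 12, 6, 10] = (0 7 13 6)(1 11 14 10 4)(3 5)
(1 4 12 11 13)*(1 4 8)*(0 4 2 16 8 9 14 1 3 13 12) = (0 4)(1 9 14)(2 16 8 3 13)(11 12) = [4, 9, 16, 13, 0, 5, 6, 7, 3, 14, 10, 12, 11, 2, 1, 15, 8]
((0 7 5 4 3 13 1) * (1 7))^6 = (3 13 7 5 4)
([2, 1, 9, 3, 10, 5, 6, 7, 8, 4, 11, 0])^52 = [10, 1, 11, 3, 2, 5, 6, 7, 8, 0, 9, 4]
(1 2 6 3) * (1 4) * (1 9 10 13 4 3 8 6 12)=(1 2 12)(4 9 10 13)(6 8)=[0, 2, 12, 3, 9, 5, 8, 7, 6, 10, 13, 11, 1, 4]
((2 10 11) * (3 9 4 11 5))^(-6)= (2 10 5 3 9 4 11)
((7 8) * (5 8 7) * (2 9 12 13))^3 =((2 9 12 13)(5 8))^3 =(2 13 12 9)(5 8)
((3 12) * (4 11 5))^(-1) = (3 12)(4 5 11)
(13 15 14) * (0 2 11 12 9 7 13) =(0 2 11 12 9 7 13 15 14) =[2, 1, 11, 3, 4, 5, 6, 13, 8, 7, 10, 12, 9, 15, 0, 14]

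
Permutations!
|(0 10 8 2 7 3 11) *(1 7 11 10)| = |(0 1 7 3 10 8 2 11)| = 8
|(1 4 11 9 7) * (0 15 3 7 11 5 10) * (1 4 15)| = |(0 1 15 3 7 4 5 10)(9 11)| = 8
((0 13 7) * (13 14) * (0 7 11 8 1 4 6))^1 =(0 14 13 11 8 1 4 6)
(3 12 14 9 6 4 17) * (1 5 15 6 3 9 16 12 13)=(1 5 15 6 4 17 9 3 13)(12 14 16)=[0, 5, 2, 13, 17, 15, 4, 7, 8, 3, 10, 11, 14, 1, 16, 6, 12, 9]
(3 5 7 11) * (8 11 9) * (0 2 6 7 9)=[2, 1, 6, 5, 4, 9, 7, 0, 11, 8, 10, 3]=(0 2 6 7)(3 5 9 8 11)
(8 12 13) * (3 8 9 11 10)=(3 8 12 13 9 11 10)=[0, 1, 2, 8, 4, 5, 6, 7, 12, 11, 3, 10, 13, 9]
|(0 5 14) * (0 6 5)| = 3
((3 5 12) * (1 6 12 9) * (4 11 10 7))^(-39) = (1 3)(4 11 10 7)(5 6)(9 12)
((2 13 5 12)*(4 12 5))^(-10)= ((2 13 4 12))^(-10)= (2 4)(12 13)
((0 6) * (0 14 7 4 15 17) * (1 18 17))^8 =(0 17 18 1 15 4 7 14 6)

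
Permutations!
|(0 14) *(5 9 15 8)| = 4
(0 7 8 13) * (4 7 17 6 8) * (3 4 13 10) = (0 17 6 8 10 3 4 7 13) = [17, 1, 2, 4, 7, 5, 8, 13, 10, 9, 3, 11, 12, 0, 14, 15, 16, 6]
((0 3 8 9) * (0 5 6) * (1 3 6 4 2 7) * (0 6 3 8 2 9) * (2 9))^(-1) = ((0 3 9 5 4 2 7 1 8))^(-1) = (0 8 1 7 2 4 5 9 3)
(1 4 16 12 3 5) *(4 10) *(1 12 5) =(1 10 4 16 5 12 3) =[0, 10, 2, 1, 16, 12, 6, 7, 8, 9, 4, 11, 3, 13, 14, 15, 5]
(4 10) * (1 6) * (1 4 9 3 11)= (1 6 4 10 9 3 11)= [0, 6, 2, 11, 10, 5, 4, 7, 8, 3, 9, 1]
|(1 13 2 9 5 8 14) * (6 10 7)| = 21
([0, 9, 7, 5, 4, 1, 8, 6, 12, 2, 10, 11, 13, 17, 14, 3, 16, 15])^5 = [0, 8, 13, 7, 4, 6, 15, 17, 3, 12, 10, 11, 5, 1, 14, 2, 16, 9]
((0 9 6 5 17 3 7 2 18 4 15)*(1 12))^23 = ((0 9 6 5 17 3 7 2 18 4 15)(1 12))^23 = (0 9 6 5 17 3 7 2 18 4 15)(1 12)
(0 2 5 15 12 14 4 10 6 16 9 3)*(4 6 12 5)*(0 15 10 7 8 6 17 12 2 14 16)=(0 14 17 12 16 9 3 15 5 10 2 4 7 8 6)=[14, 1, 4, 15, 7, 10, 0, 8, 6, 3, 2, 11, 16, 13, 17, 5, 9, 12]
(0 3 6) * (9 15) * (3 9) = (0 9 15 3 6) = [9, 1, 2, 6, 4, 5, 0, 7, 8, 15, 10, 11, 12, 13, 14, 3]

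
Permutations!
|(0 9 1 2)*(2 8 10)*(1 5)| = 7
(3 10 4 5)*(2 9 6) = [0, 1, 9, 10, 5, 3, 2, 7, 8, 6, 4] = (2 9 6)(3 10 4 5)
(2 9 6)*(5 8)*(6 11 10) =(2 9 11 10 6)(5 8) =[0, 1, 9, 3, 4, 8, 2, 7, 5, 11, 6, 10]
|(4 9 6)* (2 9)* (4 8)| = 5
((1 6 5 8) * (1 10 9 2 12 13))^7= (1 12 9 8 6 13 2 10 5)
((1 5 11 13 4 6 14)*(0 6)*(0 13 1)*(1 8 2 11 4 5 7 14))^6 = (0 6 1 7 14)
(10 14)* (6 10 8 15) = (6 10 14 8 15) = [0, 1, 2, 3, 4, 5, 10, 7, 15, 9, 14, 11, 12, 13, 8, 6]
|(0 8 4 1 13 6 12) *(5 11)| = |(0 8 4 1 13 6 12)(5 11)| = 14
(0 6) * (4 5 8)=(0 6)(4 5 8)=[6, 1, 2, 3, 5, 8, 0, 7, 4]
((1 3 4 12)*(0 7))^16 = ((0 7)(1 3 4 12))^16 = (12)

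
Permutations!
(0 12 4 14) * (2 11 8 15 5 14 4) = [12, 1, 11, 3, 4, 14, 6, 7, 15, 9, 10, 8, 2, 13, 0, 5] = (0 12 2 11 8 15 5 14)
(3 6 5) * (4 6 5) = [0, 1, 2, 5, 6, 3, 4] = (3 5)(4 6)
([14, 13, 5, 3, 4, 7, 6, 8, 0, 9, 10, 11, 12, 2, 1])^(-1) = [8, 14, 13, 3, 4, 2, 6, 5, 7, 9, 10, 11, 12, 1, 0]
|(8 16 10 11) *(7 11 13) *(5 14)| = 6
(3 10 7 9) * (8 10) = [0, 1, 2, 8, 4, 5, 6, 9, 10, 3, 7] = (3 8 10 7 9)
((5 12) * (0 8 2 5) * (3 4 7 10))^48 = (0 5 8 12 2)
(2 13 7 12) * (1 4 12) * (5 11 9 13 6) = (1 4 12 2 6 5 11 9 13 7) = [0, 4, 6, 3, 12, 11, 5, 1, 8, 13, 10, 9, 2, 7]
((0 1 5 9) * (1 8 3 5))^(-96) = ((0 8 3 5 9))^(-96) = (0 9 5 3 8)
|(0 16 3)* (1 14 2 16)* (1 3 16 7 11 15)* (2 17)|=14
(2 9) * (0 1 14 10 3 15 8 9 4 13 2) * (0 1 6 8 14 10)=(0 6 8 9 1 10 3 15 14)(2 4 13)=[6, 10, 4, 15, 13, 5, 8, 7, 9, 1, 3, 11, 12, 2, 0, 14]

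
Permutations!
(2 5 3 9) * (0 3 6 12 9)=(0 3)(2 5 6 12 9)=[3, 1, 5, 0, 4, 6, 12, 7, 8, 2, 10, 11, 9]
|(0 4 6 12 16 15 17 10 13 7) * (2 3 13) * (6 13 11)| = |(0 4 13 7)(2 3 11 6 12 16 15 17 10)| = 36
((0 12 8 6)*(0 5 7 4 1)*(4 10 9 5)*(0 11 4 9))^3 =((0 12 8 6 9 5 7 10)(1 11 4))^3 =(0 6 7 12 9 10 8 5)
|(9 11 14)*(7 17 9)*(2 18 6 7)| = |(2 18 6 7 17 9 11 14)| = 8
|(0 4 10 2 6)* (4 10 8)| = 4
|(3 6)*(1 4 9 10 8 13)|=6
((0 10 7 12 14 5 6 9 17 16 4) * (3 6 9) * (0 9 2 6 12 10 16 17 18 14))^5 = ((0 16 4 9 18 14 5 2 6 3 12)(7 10))^5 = (0 14 12 18 3 9 6 4 2 16 5)(7 10)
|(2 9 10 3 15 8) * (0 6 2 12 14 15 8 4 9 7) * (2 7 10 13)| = |(0 6 7)(2 10 3 8 12 14 15 4 9 13)| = 30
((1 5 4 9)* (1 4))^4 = ((1 5)(4 9))^4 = (9)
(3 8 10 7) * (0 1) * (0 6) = (0 1 6)(3 8 10 7) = [1, 6, 2, 8, 4, 5, 0, 3, 10, 9, 7]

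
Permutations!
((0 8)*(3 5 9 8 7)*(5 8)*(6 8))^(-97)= (0 6 7 8 3)(5 9)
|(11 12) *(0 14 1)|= 6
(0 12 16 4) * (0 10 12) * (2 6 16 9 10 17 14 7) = (2 6 16 4 17 14 7)(9 10 12) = [0, 1, 6, 3, 17, 5, 16, 2, 8, 10, 12, 11, 9, 13, 7, 15, 4, 14]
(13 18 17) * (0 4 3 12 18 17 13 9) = (0 4 3 12 18 13 17 9) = [4, 1, 2, 12, 3, 5, 6, 7, 8, 0, 10, 11, 18, 17, 14, 15, 16, 9, 13]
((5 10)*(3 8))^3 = ((3 8)(5 10))^3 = (3 8)(5 10)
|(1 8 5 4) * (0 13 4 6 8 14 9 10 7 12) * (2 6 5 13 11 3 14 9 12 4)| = 20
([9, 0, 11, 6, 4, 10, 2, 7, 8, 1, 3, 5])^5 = (0 1 9)(2 6 3 10 5 11)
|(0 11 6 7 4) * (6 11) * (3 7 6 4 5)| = 6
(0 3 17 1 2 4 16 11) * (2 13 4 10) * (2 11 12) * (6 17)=(0 3 6 17 1 13 4 16 12 2 10 11)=[3, 13, 10, 6, 16, 5, 17, 7, 8, 9, 11, 0, 2, 4, 14, 15, 12, 1]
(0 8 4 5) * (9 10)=(0 8 4 5)(9 10)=[8, 1, 2, 3, 5, 0, 6, 7, 4, 10, 9]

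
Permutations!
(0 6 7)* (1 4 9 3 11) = [6, 4, 2, 11, 9, 5, 7, 0, 8, 3, 10, 1] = (0 6 7)(1 4 9 3 11)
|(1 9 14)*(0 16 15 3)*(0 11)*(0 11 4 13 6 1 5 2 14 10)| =|(0 16 15 3 4 13 6 1 9 10)(2 14 5)| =30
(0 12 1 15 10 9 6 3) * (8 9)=(0 12 1 15 10 8 9 6 3)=[12, 15, 2, 0, 4, 5, 3, 7, 9, 6, 8, 11, 1, 13, 14, 10]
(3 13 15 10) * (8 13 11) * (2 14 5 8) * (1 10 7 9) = [0, 10, 14, 11, 4, 8, 6, 9, 13, 1, 3, 2, 12, 15, 5, 7] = (1 10 3 11 2 14 5 8 13 15 7 9)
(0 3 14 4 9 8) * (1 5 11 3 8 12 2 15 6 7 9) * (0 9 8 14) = (0 14 4 1 5 11 3)(2 15 6 7 8 9 12) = [14, 5, 15, 0, 1, 11, 7, 8, 9, 12, 10, 3, 2, 13, 4, 6]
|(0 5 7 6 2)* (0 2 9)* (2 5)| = 6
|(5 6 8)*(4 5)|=4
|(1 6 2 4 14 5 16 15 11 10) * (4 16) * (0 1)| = 24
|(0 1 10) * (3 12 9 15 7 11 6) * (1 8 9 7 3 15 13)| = |(0 8 9 13 1 10)(3 12 7 11 6 15)| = 6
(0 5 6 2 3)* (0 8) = (0 5 6 2 3 8) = [5, 1, 3, 8, 4, 6, 2, 7, 0]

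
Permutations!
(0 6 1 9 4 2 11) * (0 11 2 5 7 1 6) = (11)(1 9 4 5 7) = [0, 9, 2, 3, 5, 7, 6, 1, 8, 4, 10, 11]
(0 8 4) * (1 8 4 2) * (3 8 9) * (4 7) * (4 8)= [7, 9, 1, 4, 0, 5, 6, 8, 2, 3]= (0 7 8 2 1 9 3 4)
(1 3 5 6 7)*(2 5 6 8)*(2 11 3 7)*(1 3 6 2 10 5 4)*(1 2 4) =(1 7 3 4 2)(5 8 11 6 10) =[0, 7, 1, 4, 2, 8, 10, 3, 11, 9, 5, 6]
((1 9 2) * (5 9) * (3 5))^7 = ((1 3 5 9 2))^7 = (1 5 2 3 9)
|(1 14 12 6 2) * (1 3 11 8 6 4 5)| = |(1 14 12 4 5)(2 3 11 8 6)| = 5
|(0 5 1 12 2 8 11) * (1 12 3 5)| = 8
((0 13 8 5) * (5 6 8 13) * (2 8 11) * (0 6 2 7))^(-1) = (13)(0 7 11 6 5)(2 8)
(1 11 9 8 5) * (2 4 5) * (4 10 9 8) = (1 11 8 2 10 9 4 5) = [0, 11, 10, 3, 5, 1, 6, 7, 2, 4, 9, 8]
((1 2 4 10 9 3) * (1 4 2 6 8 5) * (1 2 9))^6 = (1 3 5)(2 6 4)(8 10 9)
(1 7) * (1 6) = (1 7 6) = [0, 7, 2, 3, 4, 5, 1, 6]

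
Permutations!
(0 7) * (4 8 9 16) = (0 7)(4 8 9 16) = [7, 1, 2, 3, 8, 5, 6, 0, 9, 16, 10, 11, 12, 13, 14, 15, 4]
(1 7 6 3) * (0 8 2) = (0 8 2)(1 7 6 3) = [8, 7, 0, 1, 4, 5, 3, 6, 2]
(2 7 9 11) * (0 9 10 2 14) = (0 9 11 14)(2 7 10) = [9, 1, 7, 3, 4, 5, 6, 10, 8, 11, 2, 14, 12, 13, 0]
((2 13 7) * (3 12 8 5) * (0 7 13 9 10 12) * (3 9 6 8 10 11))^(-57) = (13)(0 9 6)(2 3 5)(7 11 8)(10 12)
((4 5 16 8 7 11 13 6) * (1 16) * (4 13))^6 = ((1 16 8 7 11 4 5)(6 13))^6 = (1 5 4 11 7 8 16)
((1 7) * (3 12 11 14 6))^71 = (1 7)(3 12 11 14 6)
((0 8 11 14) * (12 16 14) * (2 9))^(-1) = ((0 8 11 12 16 14)(2 9))^(-1) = (0 14 16 12 11 8)(2 9)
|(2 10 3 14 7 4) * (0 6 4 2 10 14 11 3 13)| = 30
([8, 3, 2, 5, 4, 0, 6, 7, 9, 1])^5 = (0 5 3 1 9 8)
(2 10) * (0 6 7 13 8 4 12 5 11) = (0 6 7 13 8 4 12 5 11)(2 10) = [6, 1, 10, 3, 12, 11, 7, 13, 4, 9, 2, 0, 5, 8]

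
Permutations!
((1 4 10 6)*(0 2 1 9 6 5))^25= (0 2 1 4 10 5)(6 9)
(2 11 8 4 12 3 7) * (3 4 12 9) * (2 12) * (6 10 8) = (2 11 6 10 8)(3 7 12 4 9) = [0, 1, 11, 7, 9, 5, 10, 12, 2, 3, 8, 6, 4]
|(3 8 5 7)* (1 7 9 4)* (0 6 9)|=|(0 6 9 4 1 7 3 8 5)|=9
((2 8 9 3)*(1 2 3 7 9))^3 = (7 9)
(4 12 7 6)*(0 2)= (0 2)(4 12 7 6)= [2, 1, 0, 3, 12, 5, 4, 6, 8, 9, 10, 11, 7]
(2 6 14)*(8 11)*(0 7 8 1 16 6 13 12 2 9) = [7, 16, 13, 3, 4, 5, 14, 8, 11, 0, 10, 1, 2, 12, 9, 15, 6] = (0 7 8 11 1 16 6 14 9)(2 13 12)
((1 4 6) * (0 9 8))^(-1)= (0 8 9)(1 6 4)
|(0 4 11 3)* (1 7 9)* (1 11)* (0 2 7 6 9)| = 9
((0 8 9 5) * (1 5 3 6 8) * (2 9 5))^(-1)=((0 1 2 9 3 6 8 5))^(-1)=(0 5 8 6 3 9 2 1)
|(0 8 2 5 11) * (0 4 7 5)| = |(0 8 2)(4 7 5 11)| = 12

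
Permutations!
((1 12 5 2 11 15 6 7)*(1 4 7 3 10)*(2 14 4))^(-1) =((1 12 5 14 4 7 2 11 15 6 3 10))^(-1) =(1 10 3 6 15 11 2 7 4 14 5 12)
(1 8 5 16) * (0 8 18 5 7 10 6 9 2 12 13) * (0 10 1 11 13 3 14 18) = (0 8 7 1)(2 12 3 14 18 5 16 11 13 10 6 9) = [8, 0, 12, 14, 4, 16, 9, 1, 7, 2, 6, 13, 3, 10, 18, 15, 11, 17, 5]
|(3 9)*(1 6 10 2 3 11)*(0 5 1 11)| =|(11)(0 5 1 6 10 2 3 9)| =8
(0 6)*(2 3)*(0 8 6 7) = (0 7)(2 3)(6 8) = [7, 1, 3, 2, 4, 5, 8, 0, 6]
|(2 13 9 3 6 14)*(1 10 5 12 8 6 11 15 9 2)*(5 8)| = |(1 10 8 6 14)(2 13)(3 11 15 9)(5 12)| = 20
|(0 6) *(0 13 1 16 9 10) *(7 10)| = 8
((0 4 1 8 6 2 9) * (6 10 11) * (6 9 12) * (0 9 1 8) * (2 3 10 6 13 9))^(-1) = (0 1 11 10 3 6 8 4)(2 9 13 12)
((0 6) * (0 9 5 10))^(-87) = ((0 6 9 5 10))^(-87) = (0 5 6 10 9)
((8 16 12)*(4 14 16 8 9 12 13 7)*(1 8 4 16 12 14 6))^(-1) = (1 6 4 8)(7 13 16)(9 12 14)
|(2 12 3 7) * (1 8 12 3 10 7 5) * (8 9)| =9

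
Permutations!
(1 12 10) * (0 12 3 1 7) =[12, 3, 2, 1, 4, 5, 6, 0, 8, 9, 7, 11, 10] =(0 12 10 7)(1 3)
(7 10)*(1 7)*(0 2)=(0 2)(1 7 10)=[2, 7, 0, 3, 4, 5, 6, 10, 8, 9, 1]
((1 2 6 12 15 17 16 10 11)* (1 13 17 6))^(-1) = (1 2)(6 15 12)(10 16 17 13 11)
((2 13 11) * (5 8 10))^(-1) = ((2 13 11)(5 8 10))^(-1) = (2 11 13)(5 10 8)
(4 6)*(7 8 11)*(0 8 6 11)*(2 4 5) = (0 8)(2 4 11 7 6 5) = [8, 1, 4, 3, 11, 2, 5, 6, 0, 9, 10, 7]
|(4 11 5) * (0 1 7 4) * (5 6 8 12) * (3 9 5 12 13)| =|(0 1 7 4 11 6 8 13 3 9 5)| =11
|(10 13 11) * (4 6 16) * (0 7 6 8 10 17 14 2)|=12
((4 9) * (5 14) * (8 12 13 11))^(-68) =(14)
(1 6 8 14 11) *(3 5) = (1 6 8 14 11)(3 5) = [0, 6, 2, 5, 4, 3, 8, 7, 14, 9, 10, 1, 12, 13, 11]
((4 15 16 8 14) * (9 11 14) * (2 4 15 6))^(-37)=(2 6 4)(8 16 15 14 11 9)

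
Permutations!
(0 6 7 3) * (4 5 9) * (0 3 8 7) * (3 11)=(0 6)(3 11)(4 5 9)(7 8)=[6, 1, 2, 11, 5, 9, 0, 8, 7, 4, 10, 3]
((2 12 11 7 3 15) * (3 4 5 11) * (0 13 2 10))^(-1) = ((0 13 2 12 3 15 10)(4 5 11 7))^(-1) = (0 10 15 3 12 2 13)(4 7 11 5)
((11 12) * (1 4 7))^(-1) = (1 7 4)(11 12)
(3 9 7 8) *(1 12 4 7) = (1 12 4 7 8 3 9) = [0, 12, 2, 9, 7, 5, 6, 8, 3, 1, 10, 11, 4]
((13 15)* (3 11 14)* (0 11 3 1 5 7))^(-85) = (0 7 5 1 14 11)(13 15)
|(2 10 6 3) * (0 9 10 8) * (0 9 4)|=|(0 4)(2 8 9 10 6 3)|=6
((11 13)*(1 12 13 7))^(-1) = ((1 12 13 11 7))^(-1) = (1 7 11 13 12)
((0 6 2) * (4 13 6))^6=(0 4 13 6 2)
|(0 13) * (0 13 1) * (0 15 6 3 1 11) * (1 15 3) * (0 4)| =|(0 11 4)(1 3 15 6)| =12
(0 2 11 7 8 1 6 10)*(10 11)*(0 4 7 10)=(0 2)(1 6 11 10 4 7 8)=[2, 6, 0, 3, 7, 5, 11, 8, 1, 9, 4, 10]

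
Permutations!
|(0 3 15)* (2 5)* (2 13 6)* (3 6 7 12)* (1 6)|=|(0 1 6 2 5 13 7 12 3 15)|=10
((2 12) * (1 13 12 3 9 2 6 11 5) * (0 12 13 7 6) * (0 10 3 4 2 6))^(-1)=((13)(0 12 10 3 9 6 11 5 1 7)(2 4))^(-1)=(13)(0 7 1 5 11 6 9 3 10 12)(2 4)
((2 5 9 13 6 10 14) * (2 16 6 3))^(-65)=(6 16 14 10)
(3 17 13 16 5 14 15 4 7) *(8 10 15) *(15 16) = (3 17 13 15 4 7)(5 14 8 10 16) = [0, 1, 2, 17, 7, 14, 6, 3, 10, 9, 16, 11, 12, 15, 8, 4, 5, 13]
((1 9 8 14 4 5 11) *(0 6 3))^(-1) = ((0 6 3)(1 9 8 14 4 5 11))^(-1) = (0 3 6)(1 11 5 4 14 8 9)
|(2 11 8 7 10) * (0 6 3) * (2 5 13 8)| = |(0 6 3)(2 11)(5 13 8 7 10)| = 30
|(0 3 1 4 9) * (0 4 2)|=4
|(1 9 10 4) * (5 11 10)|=6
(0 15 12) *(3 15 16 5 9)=(0 16 5 9 3 15 12)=[16, 1, 2, 15, 4, 9, 6, 7, 8, 3, 10, 11, 0, 13, 14, 12, 5]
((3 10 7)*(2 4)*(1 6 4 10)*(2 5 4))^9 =(1 10)(2 3)(4 5)(6 7)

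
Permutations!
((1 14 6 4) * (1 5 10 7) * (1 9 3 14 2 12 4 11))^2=(1 12 5 7 3 6)(2 4 10 9 14 11)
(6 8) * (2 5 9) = (2 5 9)(6 8) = [0, 1, 5, 3, 4, 9, 8, 7, 6, 2]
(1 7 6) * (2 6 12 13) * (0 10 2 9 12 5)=[10, 7, 6, 3, 4, 0, 1, 5, 8, 12, 2, 11, 13, 9]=(0 10 2 6 1 7 5)(9 12 13)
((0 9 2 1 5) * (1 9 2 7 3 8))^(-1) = ((0 2 9 7 3 8 1 5))^(-1) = (0 5 1 8 3 7 9 2)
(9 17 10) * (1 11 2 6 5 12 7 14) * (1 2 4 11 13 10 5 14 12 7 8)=(1 13 10 9 17 5 7 12 8)(2 6 14)(4 11)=[0, 13, 6, 3, 11, 7, 14, 12, 1, 17, 9, 4, 8, 10, 2, 15, 16, 5]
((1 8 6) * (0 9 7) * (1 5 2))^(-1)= (0 7 9)(1 2 5 6 8)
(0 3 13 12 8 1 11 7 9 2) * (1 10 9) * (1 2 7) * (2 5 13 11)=(0 3 11 1 2)(5 13 12 8 10 9 7)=[3, 2, 0, 11, 4, 13, 6, 5, 10, 7, 9, 1, 8, 12]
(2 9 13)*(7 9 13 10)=(2 13)(7 9 10)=[0, 1, 13, 3, 4, 5, 6, 9, 8, 10, 7, 11, 12, 2]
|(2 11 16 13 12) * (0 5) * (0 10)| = 15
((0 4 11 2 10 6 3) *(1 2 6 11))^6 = (0 6 10 1)(2 4 3 11)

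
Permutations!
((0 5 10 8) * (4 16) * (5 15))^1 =(0 15 5 10 8)(4 16)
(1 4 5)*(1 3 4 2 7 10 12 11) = (1 2 7 10 12 11)(3 4 5) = [0, 2, 7, 4, 5, 3, 6, 10, 8, 9, 12, 1, 11]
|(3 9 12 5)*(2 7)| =|(2 7)(3 9 12 5)| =4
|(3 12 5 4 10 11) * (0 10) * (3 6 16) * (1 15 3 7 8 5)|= |(0 10 11 6 16 7 8 5 4)(1 15 3 12)|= 36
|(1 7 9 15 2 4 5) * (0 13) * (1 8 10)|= 18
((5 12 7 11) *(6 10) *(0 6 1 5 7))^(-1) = ((0 6 10 1 5 12)(7 11))^(-1) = (0 12 5 1 10 6)(7 11)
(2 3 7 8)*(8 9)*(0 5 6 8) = (0 5 6 8 2 3 7 9) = [5, 1, 3, 7, 4, 6, 8, 9, 2, 0]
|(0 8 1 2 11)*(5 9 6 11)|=|(0 8 1 2 5 9 6 11)|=8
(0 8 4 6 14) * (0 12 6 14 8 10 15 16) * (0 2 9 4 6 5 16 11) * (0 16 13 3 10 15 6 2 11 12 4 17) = (0 15 12 5 13 3 10 6 8 2 9 17)(4 14)(11 16) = [15, 1, 9, 10, 14, 13, 8, 7, 2, 17, 6, 16, 5, 3, 4, 12, 11, 0]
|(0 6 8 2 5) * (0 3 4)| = 7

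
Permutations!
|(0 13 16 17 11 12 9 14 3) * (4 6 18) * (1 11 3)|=|(0 13 16 17 3)(1 11 12 9 14)(4 6 18)|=15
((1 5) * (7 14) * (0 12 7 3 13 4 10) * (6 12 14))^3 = ((0 14 3 13 4 10)(1 5)(6 12 7))^3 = (0 13)(1 5)(3 10)(4 14)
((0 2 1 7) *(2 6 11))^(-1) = (0 7 1 2 11 6) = ((0 6 11 2 1 7))^(-1)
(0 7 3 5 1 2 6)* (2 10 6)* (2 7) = (0 2 7 3 5 1 10 6) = [2, 10, 7, 5, 4, 1, 0, 3, 8, 9, 6]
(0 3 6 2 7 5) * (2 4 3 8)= (0 8 2 7 5)(3 6 4)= [8, 1, 7, 6, 3, 0, 4, 5, 2]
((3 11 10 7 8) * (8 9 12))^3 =((3 11 10 7 9 12 8))^3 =(3 7 8 10 12 11 9)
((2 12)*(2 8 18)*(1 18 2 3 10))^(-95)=((1 18 3 10)(2 12 8))^(-95)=(1 18 3 10)(2 12 8)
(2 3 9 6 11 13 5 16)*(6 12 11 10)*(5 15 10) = (2 3 9 12 11 13 15 10 6 5 16) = [0, 1, 3, 9, 4, 16, 5, 7, 8, 12, 6, 13, 11, 15, 14, 10, 2]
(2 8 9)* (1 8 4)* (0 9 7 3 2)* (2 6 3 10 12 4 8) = (0 9)(1 2 8 7 10 12 4)(3 6) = [9, 2, 8, 6, 1, 5, 3, 10, 7, 0, 12, 11, 4]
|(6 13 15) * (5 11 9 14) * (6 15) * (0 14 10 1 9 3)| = |(15)(0 14 5 11 3)(1 9 10)(6 13)| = 30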